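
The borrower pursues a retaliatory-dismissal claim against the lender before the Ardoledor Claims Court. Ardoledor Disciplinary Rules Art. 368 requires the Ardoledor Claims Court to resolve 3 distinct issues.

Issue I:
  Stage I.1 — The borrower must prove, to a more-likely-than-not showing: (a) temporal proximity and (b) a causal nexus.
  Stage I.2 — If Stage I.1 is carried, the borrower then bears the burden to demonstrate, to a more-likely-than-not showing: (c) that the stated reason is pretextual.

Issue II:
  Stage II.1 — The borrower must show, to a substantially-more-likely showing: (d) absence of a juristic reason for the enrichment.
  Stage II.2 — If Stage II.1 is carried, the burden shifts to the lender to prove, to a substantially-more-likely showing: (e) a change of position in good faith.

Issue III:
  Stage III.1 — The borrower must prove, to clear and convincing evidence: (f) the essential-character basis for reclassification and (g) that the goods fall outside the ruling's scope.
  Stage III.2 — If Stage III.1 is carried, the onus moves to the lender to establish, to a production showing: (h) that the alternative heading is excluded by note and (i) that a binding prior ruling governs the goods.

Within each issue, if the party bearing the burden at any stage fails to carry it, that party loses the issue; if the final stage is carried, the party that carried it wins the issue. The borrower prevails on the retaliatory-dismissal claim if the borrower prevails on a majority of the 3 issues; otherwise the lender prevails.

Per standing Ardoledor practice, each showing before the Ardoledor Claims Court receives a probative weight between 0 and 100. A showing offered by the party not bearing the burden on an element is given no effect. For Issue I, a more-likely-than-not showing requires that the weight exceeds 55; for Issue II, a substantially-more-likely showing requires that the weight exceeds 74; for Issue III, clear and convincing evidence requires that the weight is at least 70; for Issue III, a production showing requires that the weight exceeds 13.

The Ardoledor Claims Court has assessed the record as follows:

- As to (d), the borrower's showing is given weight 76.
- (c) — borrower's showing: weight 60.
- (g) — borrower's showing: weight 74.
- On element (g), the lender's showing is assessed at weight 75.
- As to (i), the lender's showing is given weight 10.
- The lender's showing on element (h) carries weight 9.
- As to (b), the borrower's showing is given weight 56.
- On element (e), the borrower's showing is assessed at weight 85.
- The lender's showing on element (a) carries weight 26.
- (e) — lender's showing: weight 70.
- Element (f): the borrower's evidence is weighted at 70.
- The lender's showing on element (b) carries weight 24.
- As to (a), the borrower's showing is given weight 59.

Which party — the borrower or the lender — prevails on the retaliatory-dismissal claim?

borrower

— Issue I —
Stage I.1 (borrower, a more-likely-than-not showing, weight exceeds 55): (a) 59 (lender's 26 disregarded) > 55 — meets; (b) 56 (lender's 24 disregarded) > 55 — meets.
  All elements met. The borrower retains the burden for Stage I.2.
Stage I.2 (borrower, a more-likely-than-not showing, weight exceeds 55): (c) 60 > 55 — meets.
  Stage I.2 carried; the final stage is satisfied.
With every stage satisfied, the borrower prevails on this issue.
— Issue II —
At Stage II.1 the borrower must meet a substantially-more-likely showing (weight exceeds 74): on (d) the weight is 76, > 74, so (d) meets the standard.
  All elements met. The burden passes to the lender.
At Stage II.2 the lender must meet a substantially-more-likely showing (weight exceeds 74): on (e) the weight is 70 (the borrower's 85 is given no effect), which does not exceed 74, so (e) does not meet the standard.
  Not every element is met, so the lender fails to carry Stage II.2.
So the borrower prevails on this issue.
— Issue III —
Stage III.1 — burden on borrower; standard: clear and convincing evidence (weight is at least 70).
    (f): 70 ≥ 70 [met]
    (g): 74 (lender's 75 disregarded) ≥ 70 [met]
  All elements met. The burden passes to the lender.
Stage III.2 — burden on lender; standard: a production showing (weight exceeds 13).
    (h): 9 ≤ 13 [not met]
    (i): 10 ≤ 13 [not met]
  Stage III.2 not carried; the lender fails its burden.
The borrower prevails on this issue.
Per-issue: Issue I → borrower; Issue II → borrower; Issue III → borrower. The borrower must prevail on a majority of issues; overall, the borrower prevails.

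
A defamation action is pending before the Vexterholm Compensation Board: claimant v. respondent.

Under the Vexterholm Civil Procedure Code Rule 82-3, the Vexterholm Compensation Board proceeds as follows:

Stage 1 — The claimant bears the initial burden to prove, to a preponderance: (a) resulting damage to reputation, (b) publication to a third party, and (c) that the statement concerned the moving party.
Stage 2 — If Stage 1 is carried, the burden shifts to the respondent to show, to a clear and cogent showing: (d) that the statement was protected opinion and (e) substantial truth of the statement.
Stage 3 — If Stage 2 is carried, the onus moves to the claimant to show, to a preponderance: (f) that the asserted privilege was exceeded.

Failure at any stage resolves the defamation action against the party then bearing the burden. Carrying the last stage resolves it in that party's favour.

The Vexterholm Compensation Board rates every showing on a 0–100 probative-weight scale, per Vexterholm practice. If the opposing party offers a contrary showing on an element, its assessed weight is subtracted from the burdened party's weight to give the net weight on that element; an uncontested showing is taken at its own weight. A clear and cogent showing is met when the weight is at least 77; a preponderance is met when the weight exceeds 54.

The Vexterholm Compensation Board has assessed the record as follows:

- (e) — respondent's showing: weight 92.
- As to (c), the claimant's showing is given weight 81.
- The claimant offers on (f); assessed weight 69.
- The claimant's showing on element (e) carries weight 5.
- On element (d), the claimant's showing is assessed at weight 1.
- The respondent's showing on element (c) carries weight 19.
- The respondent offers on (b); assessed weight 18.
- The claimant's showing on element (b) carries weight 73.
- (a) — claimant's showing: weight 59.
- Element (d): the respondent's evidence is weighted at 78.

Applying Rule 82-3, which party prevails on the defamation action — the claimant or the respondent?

At Stage 1 the claimant must meet a preponderance (weight exceeds 54): on (a) the weight is 59, > 54, so (a) meets the standard; on (b) the weight is 73 less the opposing 18 gives net 55, which does exceed 54, so (b) meets the standard; on (c) the weight is 81 less the opposing 19 gives net 62, which does exceed 54, so (c) meets the standard.
  The claimant carries Stage 1; the respondent now bears the burden.
At Stage 2 the respondent must meet a clear and cogent showing (weight is at least 77): on (d) the weight is 78 less the opposing 1 gives net 77, which does reach 77, so (d) meets the standard; on (e) the weight is 92 less the opposing 5 gives net 87, which does reach 77, so (e) meets the standard.
  Stage 2 carried; the burden shifts to the claimant.
At Stage 3 the claimant must meet a preponderance (weight exceeds 54): on (f) the weight is 69, which does exceed 54, so (f) meets the standard.
  The claimant carries the last stage.
Every stage carried; the claimant prevails.

claimant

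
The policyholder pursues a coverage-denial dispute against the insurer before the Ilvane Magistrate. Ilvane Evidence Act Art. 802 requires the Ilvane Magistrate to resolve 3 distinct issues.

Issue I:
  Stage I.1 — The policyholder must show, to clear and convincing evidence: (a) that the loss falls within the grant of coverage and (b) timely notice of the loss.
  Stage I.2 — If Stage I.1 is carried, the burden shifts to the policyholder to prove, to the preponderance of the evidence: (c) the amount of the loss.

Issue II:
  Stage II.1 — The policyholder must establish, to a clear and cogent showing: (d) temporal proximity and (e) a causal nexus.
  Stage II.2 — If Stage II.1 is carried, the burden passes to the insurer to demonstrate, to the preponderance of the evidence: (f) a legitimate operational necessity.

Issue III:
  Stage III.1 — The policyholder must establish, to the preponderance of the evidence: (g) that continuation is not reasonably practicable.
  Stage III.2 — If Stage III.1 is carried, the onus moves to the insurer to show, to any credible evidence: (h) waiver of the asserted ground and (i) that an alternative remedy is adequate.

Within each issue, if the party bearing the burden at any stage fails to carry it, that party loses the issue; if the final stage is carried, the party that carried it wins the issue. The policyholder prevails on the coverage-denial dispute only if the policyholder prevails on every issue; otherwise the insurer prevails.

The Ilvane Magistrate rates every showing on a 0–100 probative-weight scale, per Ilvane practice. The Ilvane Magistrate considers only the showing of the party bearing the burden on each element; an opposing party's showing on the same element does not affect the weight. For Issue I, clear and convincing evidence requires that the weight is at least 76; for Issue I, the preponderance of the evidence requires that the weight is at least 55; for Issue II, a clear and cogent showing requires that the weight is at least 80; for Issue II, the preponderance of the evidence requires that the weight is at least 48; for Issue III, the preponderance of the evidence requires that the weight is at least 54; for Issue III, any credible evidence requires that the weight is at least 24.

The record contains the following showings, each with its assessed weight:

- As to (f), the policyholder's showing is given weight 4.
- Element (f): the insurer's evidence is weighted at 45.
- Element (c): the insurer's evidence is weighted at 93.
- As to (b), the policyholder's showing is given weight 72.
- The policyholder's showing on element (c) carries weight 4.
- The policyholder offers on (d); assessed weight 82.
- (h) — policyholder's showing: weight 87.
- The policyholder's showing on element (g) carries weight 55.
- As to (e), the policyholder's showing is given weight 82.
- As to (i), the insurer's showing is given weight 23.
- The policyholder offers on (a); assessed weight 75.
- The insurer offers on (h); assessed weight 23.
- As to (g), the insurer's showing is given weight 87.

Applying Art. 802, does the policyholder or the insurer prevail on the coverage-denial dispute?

— Issue I —
Stage I.1 — burden on policyholder; standard: clear and convincing evidence (weight is at least 76).
    (a): 75 < 76 [not met]
    (b): 72 < 76 [not met]
  The policyholder does not carry Stage I.1.
So the insurer prevails on this issue.
— Issue II —
Stage II.1 (policyholder, a clear and cogent showing, weight is at least 80): (d) 82 ≥ 80 — meets; (e) 82 ≥ 80 — meets.
  The policyholder carries Stage II.1; the insurer now bears the burden.
Stage II.2 (insurer, the preponderance of the evidence, weight is at least 48): (f) 45 (policyholder's 4 disregarded) < 48 — fails.
  The insurer does not carry Stage II.2.
The analysis ends at Stage II.2; the policyholder prevails on this issue.
— Issue III —
Stage III.1 (policyholder, the preponderance of the evidence, weight is at least 54): (g) 55 (insurer's 87 disregarded) ≥ 54 — meets.
  Stage III.1 is satisfied; the onus moves to the insurer.
Stage III.2 (insurer, any credible evidence, weight is at least 24): (h) 23 (policyholder's 87 disregarded) < 24 — fails; (i) 23 < 24 — fails.
  Not every element is met, so the insurer fails to carry Stage III.2.
So the policyholder prevails on this issue.
Per-issue: Issue I → insurer; Issue II → policyholder; Issue III → policyholder. The policyholder must prevail on every issue; overall, the insurer prevails.

insurer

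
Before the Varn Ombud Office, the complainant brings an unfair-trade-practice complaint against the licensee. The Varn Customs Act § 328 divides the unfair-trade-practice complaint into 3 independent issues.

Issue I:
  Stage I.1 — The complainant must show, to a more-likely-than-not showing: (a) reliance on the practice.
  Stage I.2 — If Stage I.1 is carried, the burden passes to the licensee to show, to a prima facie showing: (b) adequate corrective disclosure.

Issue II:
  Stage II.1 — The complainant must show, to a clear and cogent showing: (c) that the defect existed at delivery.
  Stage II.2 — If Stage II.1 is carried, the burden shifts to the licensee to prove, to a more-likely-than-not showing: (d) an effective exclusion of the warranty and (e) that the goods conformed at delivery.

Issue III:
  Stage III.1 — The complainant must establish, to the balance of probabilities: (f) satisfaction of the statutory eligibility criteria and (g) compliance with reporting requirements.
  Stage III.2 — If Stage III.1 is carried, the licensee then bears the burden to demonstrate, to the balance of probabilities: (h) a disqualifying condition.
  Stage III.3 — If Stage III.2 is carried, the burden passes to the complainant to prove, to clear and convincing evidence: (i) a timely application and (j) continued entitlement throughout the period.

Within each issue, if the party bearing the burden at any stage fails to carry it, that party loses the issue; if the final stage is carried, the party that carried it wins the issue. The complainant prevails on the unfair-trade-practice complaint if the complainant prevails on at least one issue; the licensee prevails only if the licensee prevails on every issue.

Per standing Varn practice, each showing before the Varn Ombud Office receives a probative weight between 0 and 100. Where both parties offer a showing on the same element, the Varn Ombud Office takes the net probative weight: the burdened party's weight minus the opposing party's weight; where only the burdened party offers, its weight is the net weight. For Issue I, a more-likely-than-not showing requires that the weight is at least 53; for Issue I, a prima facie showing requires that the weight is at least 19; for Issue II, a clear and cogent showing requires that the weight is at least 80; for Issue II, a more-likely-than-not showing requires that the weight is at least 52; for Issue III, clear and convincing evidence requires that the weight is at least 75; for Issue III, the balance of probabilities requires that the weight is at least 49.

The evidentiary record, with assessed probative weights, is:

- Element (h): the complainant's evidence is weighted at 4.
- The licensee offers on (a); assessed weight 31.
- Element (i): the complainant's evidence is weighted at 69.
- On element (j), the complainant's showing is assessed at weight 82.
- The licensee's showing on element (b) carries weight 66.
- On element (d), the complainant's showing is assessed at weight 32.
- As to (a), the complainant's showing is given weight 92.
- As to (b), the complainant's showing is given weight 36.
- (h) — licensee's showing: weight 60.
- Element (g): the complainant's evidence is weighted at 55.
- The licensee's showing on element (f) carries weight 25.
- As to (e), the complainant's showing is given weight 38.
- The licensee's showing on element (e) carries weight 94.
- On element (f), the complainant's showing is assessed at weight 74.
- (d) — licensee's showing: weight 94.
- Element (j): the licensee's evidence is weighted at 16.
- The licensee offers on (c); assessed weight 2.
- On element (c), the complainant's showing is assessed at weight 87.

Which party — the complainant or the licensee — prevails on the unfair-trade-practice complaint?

licensee

— Issue I —
Stage I.1 (complainant, a more-likely-than-not showing, weight is at least 53): (a) net 92−31=61 ≥ 53 — meets.
  Stage I.1 is satisfied; the onus moves to the licensee.
Stage I.2 (licensee, a prima facie showing, weight is at least 19): (b) net 66−36=30 ≥ 19 — meets.
  Stage I.2 carried; the final stage is satisfied.
Every stage carried; the licensee prevails on this issue.
— Issue II —
Stage II.1 — burden on complainant; standard: a clear and cogent showing (weight is at least 80).
    (c): 87 − 2 = 85 ≥ 80 [met]
  Stage II.1 is satisfied; the onus moves to the licensee.
Stage II.2 — burden on licensee; standard: a more-likely-than-not showing (weight is at least 52).
    (d): 94 − 32 = 62 ≥ 52 [met]
    (e): 94 − 38 = 56 ≥ 52 [met]
  Stage II.2 carried; the final stage is satisfied.
Every stage carried; the licensee prevails on this issue.
— Issue III —
At Stage III.1 the complainant must meet the balance of probabilities (weight is at least 49): on (f) the weight is 74 less the opposing 25 gives net 49, which does reach 49, so (f) meets the standard; on (g) the weight is 55, which does reach 49, so (g) meets the standard.
  All elements met. The burden passes to the licensee.
At Stage III.2 the licensee must meet the balance of probabilities (weight is at least 49): on (h) the weight is 60 less the opposing 4 gives net 56, ≥ 49, so (h) meets the standard.
  Stage III.2 is satisfied; the onus moves to the complainant.
At Stage III.3 the complainant must meet clear and convincing evidence (weight is at least 75): on (i) the weight is 69, < 75, so (i) does not meet the standard; on (j) the weight is 82 less the opposing 16 gives net 66, < 75, so (j) does not meet the standard.
  The complainant does not carry Stage III.3.
The analysis ends at Stage III.3; the licensee prevails on this issue.
Per-issue: Issue I → licensee; Issue II → licensee; Issue III → licensee. The complainant must prevail on at least one issue; overall, the licensee prevails.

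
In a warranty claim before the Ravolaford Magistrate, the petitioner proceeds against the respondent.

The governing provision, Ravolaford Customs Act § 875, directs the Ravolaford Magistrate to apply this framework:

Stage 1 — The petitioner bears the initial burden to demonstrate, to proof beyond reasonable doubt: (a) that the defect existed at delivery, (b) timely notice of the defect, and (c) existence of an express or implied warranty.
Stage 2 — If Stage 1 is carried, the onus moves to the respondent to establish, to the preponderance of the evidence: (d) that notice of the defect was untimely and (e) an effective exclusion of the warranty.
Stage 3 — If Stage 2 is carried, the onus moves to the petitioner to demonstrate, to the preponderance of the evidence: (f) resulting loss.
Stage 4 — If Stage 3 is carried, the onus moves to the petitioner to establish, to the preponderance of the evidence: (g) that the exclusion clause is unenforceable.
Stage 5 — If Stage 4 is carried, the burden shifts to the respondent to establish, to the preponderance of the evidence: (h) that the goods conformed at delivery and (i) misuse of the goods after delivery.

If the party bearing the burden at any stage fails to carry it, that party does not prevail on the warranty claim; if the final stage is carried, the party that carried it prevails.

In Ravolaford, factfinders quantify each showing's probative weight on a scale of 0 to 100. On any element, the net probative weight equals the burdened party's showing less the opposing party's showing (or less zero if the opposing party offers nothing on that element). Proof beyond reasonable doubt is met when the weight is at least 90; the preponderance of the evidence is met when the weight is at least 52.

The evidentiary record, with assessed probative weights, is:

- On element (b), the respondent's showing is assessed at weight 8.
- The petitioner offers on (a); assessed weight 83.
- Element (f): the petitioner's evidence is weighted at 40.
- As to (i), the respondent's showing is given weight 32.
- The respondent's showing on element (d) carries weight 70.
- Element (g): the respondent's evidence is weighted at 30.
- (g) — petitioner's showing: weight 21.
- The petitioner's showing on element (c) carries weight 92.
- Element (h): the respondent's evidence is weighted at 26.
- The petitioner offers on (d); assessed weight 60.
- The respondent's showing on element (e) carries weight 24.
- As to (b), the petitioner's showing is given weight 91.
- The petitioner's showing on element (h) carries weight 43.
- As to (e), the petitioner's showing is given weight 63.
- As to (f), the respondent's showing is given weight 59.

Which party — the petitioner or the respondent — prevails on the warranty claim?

respondent

Stage 1 (petitioner, proof beyond reasonable doubt, weight is at least 90): (a) 83 < 90 — fails; (b) net 91−8=83 < 90 — fails; (c) 92 ≥ 90 — meets.
  The petitioner does not carry Stage 1.
The analysis ends at Stage 1; the respondent prevails.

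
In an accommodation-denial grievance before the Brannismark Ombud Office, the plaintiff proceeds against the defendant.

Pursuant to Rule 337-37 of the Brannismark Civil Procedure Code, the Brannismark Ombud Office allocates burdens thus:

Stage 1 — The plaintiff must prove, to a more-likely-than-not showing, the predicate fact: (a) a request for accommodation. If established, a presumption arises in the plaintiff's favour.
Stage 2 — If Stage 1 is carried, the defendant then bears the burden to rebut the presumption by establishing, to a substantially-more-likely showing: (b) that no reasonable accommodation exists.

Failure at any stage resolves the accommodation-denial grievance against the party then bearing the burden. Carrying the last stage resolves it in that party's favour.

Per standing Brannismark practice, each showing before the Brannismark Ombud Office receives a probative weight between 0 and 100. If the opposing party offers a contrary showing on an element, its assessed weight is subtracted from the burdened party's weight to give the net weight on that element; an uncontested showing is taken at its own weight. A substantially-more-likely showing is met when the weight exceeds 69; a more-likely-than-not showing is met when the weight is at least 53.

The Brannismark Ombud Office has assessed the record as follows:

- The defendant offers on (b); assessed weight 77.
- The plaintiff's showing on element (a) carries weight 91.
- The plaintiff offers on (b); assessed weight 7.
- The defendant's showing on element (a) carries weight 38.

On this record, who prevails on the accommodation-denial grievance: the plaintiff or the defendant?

Stage 1 — burden on plaintiff; standard: a more-likely-than-not showing (weight is at least 53).
    (a): 91 − 38 = 53 ≥ 53 [met]
  Stage 1 carried; the burden shifts to the defendant.
Stage 2 — burden on defendant; standard: a substantially-more-likely showing (weight exceeds 69).
    (b): 77 − 7 = 70 > 69 [met]
  All elements met at the final stage.
All stages carried — the defendant prevails.

defendant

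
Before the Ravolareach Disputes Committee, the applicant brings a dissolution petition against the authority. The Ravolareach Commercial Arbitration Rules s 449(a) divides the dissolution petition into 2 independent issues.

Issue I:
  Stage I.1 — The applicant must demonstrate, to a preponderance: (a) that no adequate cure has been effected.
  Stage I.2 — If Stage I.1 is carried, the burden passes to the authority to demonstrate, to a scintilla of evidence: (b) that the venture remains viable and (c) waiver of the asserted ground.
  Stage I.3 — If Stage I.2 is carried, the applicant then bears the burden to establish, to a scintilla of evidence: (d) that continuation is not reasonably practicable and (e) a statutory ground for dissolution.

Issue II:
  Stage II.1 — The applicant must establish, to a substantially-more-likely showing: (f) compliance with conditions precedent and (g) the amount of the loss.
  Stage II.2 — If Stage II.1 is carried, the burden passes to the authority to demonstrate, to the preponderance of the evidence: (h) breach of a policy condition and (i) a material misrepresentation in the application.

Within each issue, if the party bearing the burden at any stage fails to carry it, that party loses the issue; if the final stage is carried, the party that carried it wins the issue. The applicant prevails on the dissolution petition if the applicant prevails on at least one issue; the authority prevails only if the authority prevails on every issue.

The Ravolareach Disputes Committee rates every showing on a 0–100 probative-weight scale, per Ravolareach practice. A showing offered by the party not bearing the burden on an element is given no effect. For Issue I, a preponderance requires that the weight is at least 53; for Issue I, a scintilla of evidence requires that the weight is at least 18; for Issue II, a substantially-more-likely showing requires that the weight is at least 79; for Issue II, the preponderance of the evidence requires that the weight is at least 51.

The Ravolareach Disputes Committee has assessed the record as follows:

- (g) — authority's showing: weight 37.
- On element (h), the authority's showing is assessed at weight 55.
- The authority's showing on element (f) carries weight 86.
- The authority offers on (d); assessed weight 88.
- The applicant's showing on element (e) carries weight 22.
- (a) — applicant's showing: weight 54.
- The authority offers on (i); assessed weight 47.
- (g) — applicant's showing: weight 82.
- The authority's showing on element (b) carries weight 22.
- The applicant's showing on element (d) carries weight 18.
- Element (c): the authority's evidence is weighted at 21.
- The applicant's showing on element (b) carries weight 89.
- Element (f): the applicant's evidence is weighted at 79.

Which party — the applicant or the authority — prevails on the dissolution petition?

applicant

— Issue I —
At Stage I.1 the applicant must meet a preponderance (weight is at least 53): on (a) the weight is 54, which does reach 53, so (a) meets the standard.
  Stage I.1 is satisfied; the onus moves to the authority.
At Stage I.2 the authority must meet a scintilla of evidence (weight is at least 18): on (b) the weight is 22 (the applicant's 89 is given no effect), ≥ 18, so (b) meets the standard; on (c) the weight is 21, ≥ 18, so (c) meets the standard.
  The authority carries Stage I.2; the applicant now bears the burden.
At Stage I.3 the applicant must meet a scintilla of evidence (weight is at least 18): on (d) the weight is 18 (the authority's 88 is given no effect), which does reach 18, so (d) meets the standard; on (e) the weight is 22, ≥ 18, so (e) meets the standard.
  All elements met at the final stage.
With every stage satisfied, the applicant prevails on this issue.
— Issue II —
Stage II.1 — burden on applicant; standard: a substantially-more-likely showing (weight is at least 79).
    (f): 79 (authority's 86 disregarded) ≥ 79 [met]
    (g): 82 (authority's 37 disregarded) ≥ 79 [met]
  Stage II.1 is satisfied; the onus moves to the authority.
Stage II.2 — burden on authority; standard: the preponderance of the evidence (weight is at least 51).
    (h): 55 ≥ 51 [met]
    (i): 47 < 51 [not met]
  Stage II.2 not carried; the authority fails its burden.
So the applicant prevails on this issue.
Per-issue: Issue I → applicant; Issue II → applicant. The applicant must prevail on at least one issue; overall, the applicant prevails.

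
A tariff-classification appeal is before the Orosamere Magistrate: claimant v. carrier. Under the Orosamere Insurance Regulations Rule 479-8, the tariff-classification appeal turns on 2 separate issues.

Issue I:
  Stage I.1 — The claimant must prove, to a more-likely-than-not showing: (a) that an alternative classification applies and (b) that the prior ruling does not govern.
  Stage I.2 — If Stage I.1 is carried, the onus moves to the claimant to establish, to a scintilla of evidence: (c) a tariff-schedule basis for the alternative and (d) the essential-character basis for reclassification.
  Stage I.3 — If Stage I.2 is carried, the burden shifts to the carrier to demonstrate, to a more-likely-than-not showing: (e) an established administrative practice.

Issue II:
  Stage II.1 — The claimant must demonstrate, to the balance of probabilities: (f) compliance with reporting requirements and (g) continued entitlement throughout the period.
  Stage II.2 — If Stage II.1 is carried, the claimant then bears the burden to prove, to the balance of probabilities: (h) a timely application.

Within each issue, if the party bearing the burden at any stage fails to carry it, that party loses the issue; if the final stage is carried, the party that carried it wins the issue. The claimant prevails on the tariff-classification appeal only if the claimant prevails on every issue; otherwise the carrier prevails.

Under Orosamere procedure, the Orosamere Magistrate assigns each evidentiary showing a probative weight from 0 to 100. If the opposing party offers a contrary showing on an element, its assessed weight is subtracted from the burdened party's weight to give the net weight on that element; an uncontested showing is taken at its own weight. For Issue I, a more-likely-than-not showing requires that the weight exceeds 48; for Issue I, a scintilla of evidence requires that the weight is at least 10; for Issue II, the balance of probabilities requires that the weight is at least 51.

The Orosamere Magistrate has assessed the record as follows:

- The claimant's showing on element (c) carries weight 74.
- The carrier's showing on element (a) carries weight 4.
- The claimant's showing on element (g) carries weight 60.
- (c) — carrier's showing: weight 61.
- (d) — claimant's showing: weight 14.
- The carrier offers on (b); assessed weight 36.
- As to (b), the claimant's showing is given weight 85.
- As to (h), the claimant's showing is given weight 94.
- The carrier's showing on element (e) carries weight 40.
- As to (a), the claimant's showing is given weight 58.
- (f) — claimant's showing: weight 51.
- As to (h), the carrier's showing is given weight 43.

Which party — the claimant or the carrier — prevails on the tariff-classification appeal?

claimant

— Issue I —
Stage I.1 — burden on claimant; standard: a more-likely-than-not showing (weight exceeds 48).
    (a): 58 − 4 = 54 > 48 [met]
    (b): 85 − 36 = 49 > 48 [met]
  Stage I.1 carried; the burden remains with the claimant.
Stage I.2 — burden on claimant; standard: a scintilla of evidence (weight is at least 10).
    (c): 74 − 61 = 13 ≥ 10 [met]
    (d): 14 ≥ 10 [met]
  All elements met. The burden passes to the carrier.
Stage I.3 — burden on carrier; standard: a more-likely-than-not showing (weight exceeds 48).
    (e): 40 ≤ 48 [not met]
  The carrier does not carry Stage I.3.
So the claimant prevails on this issue.
— Issue II —
At Stage II.1 the claimant must meet the balance of probabilities (weight is at least 51): on (f) the weight is 51, which does reach 51, so (f) meets the standard; on (g) the weight is 60, which does reach 51, so (g) meets the standard.
  Stage II.1 carried; the burden remains with the claimant.
At Stage II.2 the claimant must meet the balance of probabilities (weight is at least 51): on (h) the weight is 94 less the opposing 43 gives net 51, which does reach 51, so (h) meets the standard.
  All elements met at the final stage.
All stages carried — the claimant prevails on this issue.
Per-issue: Issue I → claimant; Issue II → claimant. The claimant must prevail on every issue; overall, the claimant prevails.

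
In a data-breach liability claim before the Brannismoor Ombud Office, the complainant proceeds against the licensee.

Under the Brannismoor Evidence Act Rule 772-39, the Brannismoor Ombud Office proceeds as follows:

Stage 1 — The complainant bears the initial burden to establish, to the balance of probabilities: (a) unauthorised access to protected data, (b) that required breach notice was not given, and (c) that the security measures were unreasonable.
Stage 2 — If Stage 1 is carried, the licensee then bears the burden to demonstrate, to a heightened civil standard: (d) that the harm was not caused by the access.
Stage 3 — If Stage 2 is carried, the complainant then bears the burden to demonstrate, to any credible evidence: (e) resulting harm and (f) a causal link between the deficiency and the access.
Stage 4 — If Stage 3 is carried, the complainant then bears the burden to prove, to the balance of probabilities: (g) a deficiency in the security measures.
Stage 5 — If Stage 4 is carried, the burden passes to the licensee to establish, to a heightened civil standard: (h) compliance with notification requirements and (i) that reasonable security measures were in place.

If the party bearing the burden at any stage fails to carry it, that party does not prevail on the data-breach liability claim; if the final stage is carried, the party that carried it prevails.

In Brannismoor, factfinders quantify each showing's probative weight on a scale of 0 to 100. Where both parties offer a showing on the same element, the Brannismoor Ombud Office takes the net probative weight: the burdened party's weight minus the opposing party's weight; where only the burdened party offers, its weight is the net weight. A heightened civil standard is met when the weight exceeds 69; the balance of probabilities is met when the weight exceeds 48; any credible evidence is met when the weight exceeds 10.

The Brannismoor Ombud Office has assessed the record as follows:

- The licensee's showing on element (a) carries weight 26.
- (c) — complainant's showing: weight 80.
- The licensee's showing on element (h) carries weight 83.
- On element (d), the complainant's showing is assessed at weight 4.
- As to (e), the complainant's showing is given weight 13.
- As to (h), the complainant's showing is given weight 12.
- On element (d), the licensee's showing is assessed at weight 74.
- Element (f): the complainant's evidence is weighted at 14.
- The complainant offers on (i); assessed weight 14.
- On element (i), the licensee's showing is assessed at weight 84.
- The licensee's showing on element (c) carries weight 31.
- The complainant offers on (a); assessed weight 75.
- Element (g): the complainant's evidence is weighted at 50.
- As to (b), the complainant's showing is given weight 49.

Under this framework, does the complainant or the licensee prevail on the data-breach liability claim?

Stage 1 (complainant, the balance of probabilities, weight exceeds 48): (a) net 75−26=49 > 48 — meets; (b) 49 > 48 — meets; (c) net 80−31=49 > 48 — meets.
  All elements met. The burden passes to the licensee.
Stage 2 (licensee, a heightened civil standard, weight exceeds 69): (d) net 74−4=70 > 69 — meets.
  The licensee carries Stage 2; the complainant now bears the burden.
Stage 3 (complainant, any credible evidence, weight exceeds 10): (e) 13 > 10 — meets; (f) 14 > 10 — meets.
  Stage 3 is satisfied; the complainant continues to bear the burden.
Stage 4 (complainant, the balance of probabilities, weight exceeds 48): (g) 50 > 48 — meets.
  The complainant carries Stage 4; the licensee now bears the burden.
Stage 5 (licensee, a heightened civil standard, weight exceeds 69): (h) net 83−12=71 > 69 — meets; (i) net 84−14=70 > 69 — meets.
  Stage 5 carried; the final stage is satisfied.
With every stage satisfied, the licensee prevails.

licensee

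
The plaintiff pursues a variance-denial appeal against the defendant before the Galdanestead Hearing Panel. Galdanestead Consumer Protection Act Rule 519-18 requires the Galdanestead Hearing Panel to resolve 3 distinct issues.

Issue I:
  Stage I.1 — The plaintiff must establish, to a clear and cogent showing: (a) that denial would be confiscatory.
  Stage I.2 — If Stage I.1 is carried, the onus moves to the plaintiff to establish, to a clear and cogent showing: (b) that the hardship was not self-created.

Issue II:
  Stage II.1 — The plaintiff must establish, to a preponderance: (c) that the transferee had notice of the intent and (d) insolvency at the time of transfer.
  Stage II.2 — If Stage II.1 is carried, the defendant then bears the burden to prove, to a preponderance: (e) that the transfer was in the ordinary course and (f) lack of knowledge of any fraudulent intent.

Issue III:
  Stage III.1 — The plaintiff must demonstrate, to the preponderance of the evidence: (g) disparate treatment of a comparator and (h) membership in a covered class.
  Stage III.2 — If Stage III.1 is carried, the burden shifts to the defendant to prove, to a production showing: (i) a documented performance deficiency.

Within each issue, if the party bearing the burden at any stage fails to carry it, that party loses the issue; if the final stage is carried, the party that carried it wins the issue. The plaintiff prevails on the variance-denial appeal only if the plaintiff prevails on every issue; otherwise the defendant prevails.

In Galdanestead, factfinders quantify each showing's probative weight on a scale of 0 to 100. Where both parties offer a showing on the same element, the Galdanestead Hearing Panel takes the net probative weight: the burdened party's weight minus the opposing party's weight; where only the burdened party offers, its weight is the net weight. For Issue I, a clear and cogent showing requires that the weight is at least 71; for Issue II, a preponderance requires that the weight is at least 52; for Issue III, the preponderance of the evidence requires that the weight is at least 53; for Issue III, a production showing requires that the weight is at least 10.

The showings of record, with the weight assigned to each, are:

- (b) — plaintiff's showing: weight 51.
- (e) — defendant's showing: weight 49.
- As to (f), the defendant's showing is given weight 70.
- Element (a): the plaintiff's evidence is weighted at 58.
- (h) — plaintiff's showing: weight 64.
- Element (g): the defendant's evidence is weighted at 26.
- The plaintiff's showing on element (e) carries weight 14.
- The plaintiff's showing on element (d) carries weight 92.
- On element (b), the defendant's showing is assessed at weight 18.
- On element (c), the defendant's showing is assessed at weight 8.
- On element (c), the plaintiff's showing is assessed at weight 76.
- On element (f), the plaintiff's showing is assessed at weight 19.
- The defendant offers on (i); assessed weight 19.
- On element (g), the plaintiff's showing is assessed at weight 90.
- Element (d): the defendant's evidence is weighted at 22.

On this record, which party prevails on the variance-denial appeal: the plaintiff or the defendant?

— Issue I —
Stage I.1 — burden on plaintiff; standard: a clear and cogent showing (weight is at least 71).
    (a): 58 < 71 [not met]
  Not every element is met, so the plaintiff fails to carry Stage I.1.
The defendant prevails on this issue.
— Issue II —
At Stage II.1 the plaintiff must meet a preponderance (weight is at least 52): on (c) the weight is 76 less the opposing 8 gives net 68, ≥ 52, so (c) meets the standard; on (d) the weight is 92 less the opposing 22 gives net 70, ≥ 52, so (d) meets the standard.
  The plaintiff carries Stage II.1; the defendant now bears the burden.
At Stage II.2 the defendant must meet a preponderance (weight is at least 52): on (e) the weight is 49 less the opposing 14 gives net 35, which does not reach 52, so (e) does not meet the standard; on (f) the weight is 70 less the opposing 19 gives net 51, < 52, so (f) does not meet the standard.
  Not every element is met, so the defendant fails to carry Stage II.2.
The plaintiff prevails on this issue.
— Issue III —
Stage III.1 (plaintiff, the preponderance of the evidence, weight is at least 53): (g) net 90−26=64 ≥ 53 — meets; (h) 64 ≥ 53 — meets.
  Stage III.1 is satisfied; the onus moves to the defendant.
Stage III.2 (defendant, a production showing, weight is at least 10): (i) 19 ≥ 10 — meets.
  The defendant carries the last stage.
Every stage carried; the defendant prevails on this issue.
Per-issue: Issue I → defendant; Issue II → plaintiff; Issue III → defendant. The plaintiff must prevail on every issue; overall, the defendant prevails.

defendant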